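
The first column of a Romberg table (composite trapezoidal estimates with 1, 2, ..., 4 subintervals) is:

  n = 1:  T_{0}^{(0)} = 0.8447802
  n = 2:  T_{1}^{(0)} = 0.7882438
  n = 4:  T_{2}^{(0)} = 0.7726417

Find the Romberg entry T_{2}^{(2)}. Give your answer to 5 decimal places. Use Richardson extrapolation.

0.76731

Richardson extrapolation on the trapezoidal column (denominator 4−1=3):
T_{1}^{(1)} = (4·0.7882438 − 0.8447802) / 3 = 0.7693983
T_{2}^{(1)} = 0.7726417 + (0.7726417 − 0.7882438)/3 = 0.7674410
T_{2}^{(2)} = (16·0.7674410 − 0.7693983) / 15 = 0.7673105
(Column j=1 coincides with Simpson's rule on the same nodes.)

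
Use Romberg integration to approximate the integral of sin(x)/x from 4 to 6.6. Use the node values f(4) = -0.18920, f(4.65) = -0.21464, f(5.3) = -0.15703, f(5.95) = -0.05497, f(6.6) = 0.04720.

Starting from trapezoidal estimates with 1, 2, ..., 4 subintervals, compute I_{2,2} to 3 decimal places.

-0.332

I_{0,0} (trapezoid, 1 panel, h=2.6000): -0.18460
I_{1,0} (trapezoid, 2 panels, h=1.3000): -0.29644
I_{2,0} (trapezoid, 4 panels, h=0.6500): -0.32347
I_{1,1} = -0.29644 + (-0.29644 − (-0.18460))/3 = -0.33372
I_{2,1} = -0.32347 + (-0.32347 − (-0.29644))/3 = -0.33248
I_{2,2} = -0.33248 + (-0.33248 − (-0.33372))/15 = -0.33240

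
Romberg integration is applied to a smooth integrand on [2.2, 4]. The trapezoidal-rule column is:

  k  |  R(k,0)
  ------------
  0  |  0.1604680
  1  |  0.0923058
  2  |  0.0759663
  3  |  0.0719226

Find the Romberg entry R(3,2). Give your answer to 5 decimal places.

0.07058

R(2,1) = (4·0.0759663 − 0.0923058) / 3 = 0.0705198
R(3,1) = (4·0.0719226 − 0.0759663) / 3 = 0.0705747
R(3,2) = 0.0705747 + (0.0705747 − 0.0705198)/15 = 0.0705784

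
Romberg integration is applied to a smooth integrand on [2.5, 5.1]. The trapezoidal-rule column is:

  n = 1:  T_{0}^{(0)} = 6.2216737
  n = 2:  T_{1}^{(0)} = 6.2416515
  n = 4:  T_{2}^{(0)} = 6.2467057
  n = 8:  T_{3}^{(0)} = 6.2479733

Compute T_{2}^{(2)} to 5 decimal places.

T_{1}^{(1)} = 6.2416515 + (6.2416515 − 6.2216737)/3 = 6.2483108
T_{2}^{(1)} = (4·6.2467057 − 6.2416515) / 3 = 6.2483904
T_{2}^{(2)} = (16·6.2483904 − 6.2483108) / 15 = 6.2483957

6.24840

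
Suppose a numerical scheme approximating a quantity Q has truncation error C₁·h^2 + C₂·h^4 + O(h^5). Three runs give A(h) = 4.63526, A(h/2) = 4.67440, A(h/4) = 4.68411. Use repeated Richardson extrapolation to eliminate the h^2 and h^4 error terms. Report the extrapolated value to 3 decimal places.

4.687

First eliminate the h^2 term (factor 2^2 = 4):
  B₁ = (4·4.67440 − 4.63526)/3 = 4.68745
  B₂ = (4·4.68411 − 4.67440)/3 = 4.68735
Then eliminate the h^4 term (factor 2^4 = 16):
  (16·4.68735 − 4.68745)/15 = 4.68734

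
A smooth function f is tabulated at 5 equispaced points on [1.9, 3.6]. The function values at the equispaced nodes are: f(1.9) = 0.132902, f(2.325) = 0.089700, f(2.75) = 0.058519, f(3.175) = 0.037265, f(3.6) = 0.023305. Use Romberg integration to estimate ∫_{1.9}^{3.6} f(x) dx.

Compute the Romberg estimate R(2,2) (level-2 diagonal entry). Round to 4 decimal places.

R(0,0) (trapezoid, 1 panel, h=1.7000): 0.132776
R(1,0) (trapezoid, 2 panels, h=0.8500): 0.116129
R(2,0) (trapezoid, 4 panels, h=0.4250): 0.112025
R(1,1) = 0.116129 + (0.116129 − 0.132776)/3 = 0.110580
R(2,1) = 0.112025 + (0.112025 − 0.116129)/3 = 0.110657
R(2,2) = 0.110657 + (0.110657 − 0.110580)/15 = 0.110662

0.1107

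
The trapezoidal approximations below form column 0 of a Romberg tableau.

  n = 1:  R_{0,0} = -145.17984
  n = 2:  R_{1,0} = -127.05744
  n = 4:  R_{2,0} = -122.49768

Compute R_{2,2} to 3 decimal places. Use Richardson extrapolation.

-120.975

Richardson extrapolation on the trapezoidal column (denominator 4−1=3):
R_{1,1} = -127.05744 + (-127.05744 − (-145.17984))/3 = -121.01664
R_{2,1} = -122.49768 + (-122.49768 − (-127.05744))/3 = -120.97776
R_{2,2} = (16·(-120.97776) − (-121.01664)) / 15 = -120.97517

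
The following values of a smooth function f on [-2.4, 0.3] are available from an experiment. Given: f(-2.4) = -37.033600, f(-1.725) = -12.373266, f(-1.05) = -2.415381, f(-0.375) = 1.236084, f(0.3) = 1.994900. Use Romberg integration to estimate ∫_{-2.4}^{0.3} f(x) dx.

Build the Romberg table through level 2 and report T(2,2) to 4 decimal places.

-18.9194

T(0,0) (trapezoid, 1 panel, h=2.7000): -47.302245
T(1,0) (trapezoid, 2 panels, h=1.3500): -26.911887
T(2,0) (trapezoid, 4 panels, h=0.6750): -20.973541
T(1,1) = -26.911887 + (-26.911887 − (-47.302245))/3 = -20.115101
T(2,1) = -20.973541 + (-20.973541 − (-26.911887))/3 = -18.994092
T(2,2) = -18.994092 + (-18.994092 − (-20.115101))/15 = -18.919358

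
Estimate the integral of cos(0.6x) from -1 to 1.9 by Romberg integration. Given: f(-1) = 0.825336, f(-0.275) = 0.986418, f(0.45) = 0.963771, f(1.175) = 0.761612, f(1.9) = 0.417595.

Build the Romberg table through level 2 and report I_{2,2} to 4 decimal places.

I_{0,0} (trapezoid, 1 panel, h=2.9000): 1.802250
I_{1,0} (trapezoid, 2 panels, h=1.4500): 2.298593
I_{2,0} (trapezoid, 4 panels, h=0.7250): 2.416618
I_{1,1} = 2.298593 + (2.298593 − 1.802250)/3 = 2.464041
I_{2,1} = 2.416618 + (2.416618 − 2.298593)/3 = 2.455960
I_{2,2} = 2.455960 + (2.455960 − 2.464041)/15 = 2.455421

2.4554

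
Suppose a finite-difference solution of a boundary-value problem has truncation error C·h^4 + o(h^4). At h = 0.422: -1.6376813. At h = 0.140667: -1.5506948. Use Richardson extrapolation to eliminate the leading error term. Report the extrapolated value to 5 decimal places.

The leading error scales as h^4; refining by a factor of 3 reduces it by 3^4 = 81.
Extrapolated value = (81·A(h/3) − A(h)) / (81 − 1)
= (81·(-1.5506948) − (-1.6376813)) / 80
= -123.9685975 / 80 = -1.5496075

-1.54961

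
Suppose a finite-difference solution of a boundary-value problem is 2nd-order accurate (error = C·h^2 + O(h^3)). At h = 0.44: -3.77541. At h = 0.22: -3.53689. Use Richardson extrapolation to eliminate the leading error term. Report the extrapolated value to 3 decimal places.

-3.457

Extrapolated value = (4·A(h/2) − A(h)) / (4 − 1)
= (4·(-3.53689) − (-3.77541)) / 3
= -10.37215 / 3 = -3.45738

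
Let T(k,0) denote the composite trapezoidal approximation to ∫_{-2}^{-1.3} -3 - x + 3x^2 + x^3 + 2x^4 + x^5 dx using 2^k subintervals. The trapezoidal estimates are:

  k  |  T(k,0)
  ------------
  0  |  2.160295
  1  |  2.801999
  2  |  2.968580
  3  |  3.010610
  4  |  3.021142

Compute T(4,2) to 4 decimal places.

3.0247

Richardson extrapolation on the trapezoidal column (denominator 4−1=3):
T(3,1) = 3.010610 + (3.010610 − 2.968580)/3 = 3.024620
T(4,1) = 3.021142 + (3.021142 − 3.010610)/3 = 3.024653
T(4,2) = (16·3.024653 − 3.024620) / 15 = 3.024655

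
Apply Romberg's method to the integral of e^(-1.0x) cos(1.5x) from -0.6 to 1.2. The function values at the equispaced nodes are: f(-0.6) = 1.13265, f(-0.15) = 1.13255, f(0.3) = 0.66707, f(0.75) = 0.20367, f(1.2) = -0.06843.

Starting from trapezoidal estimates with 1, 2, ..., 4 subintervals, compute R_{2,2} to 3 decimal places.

R_{0,0} (trapezoid, 1 panel, h=1.8000): 0.95780
R_{1,0} (trapezoid, 2 panels, h=0.9000): 1.07926
R_{2,0} (trapezoid, 4 panels, h=0.4500): 1.14093
R_{1,1} = 1.07926 + (1.07926 − 0.95780)/3 = 1.11975
R_{2,1} = 1.14093 + (1.14093 − 1.07926)/3 = 1.16149
R_{2,2} = 1.16149 + (1.16149 − 1.11975)/15 = 1.16427

1.164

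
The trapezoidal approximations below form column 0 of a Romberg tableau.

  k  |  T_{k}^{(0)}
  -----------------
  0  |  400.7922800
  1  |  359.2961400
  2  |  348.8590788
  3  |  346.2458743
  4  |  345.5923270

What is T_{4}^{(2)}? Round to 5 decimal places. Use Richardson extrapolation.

Richardson extrapolation on the trapezoidal column (denominator 4−1=3):
T_{3}^{(1)} = (4·346.2458743 − 348.8590788) / 3 = 345.3748061
T_{4}^{(1)} = (4·345.5923270 − 346.2458743) / 3 = 345.3744779
T_{4}^{(2)} = 345.3744779 + (345.3744779 − 345.3748061)/15 = 345.3744560

345.37446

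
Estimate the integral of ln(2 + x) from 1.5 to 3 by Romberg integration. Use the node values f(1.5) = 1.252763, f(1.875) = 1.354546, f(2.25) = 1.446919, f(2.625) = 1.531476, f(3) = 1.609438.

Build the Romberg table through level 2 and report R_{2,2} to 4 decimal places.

R_{0,0} (trapezoid, 1 panel, h=1.5000): 2.146651
R_{1,0} (trapezoid, 2 panels, h=0.7500): 2.158515
R_{2,0} (trapezoid, 4 panels, h=0.3750): 2.161516
R_{1,1} = 2.158515 + (2.158515 − 2.146651)/3 = 2.162470
R_{2,1} = 2.161516 + (2.161516 − 2.158515)/3 = 2.162516
R_{2,2} = 2.162516 + (2.162516 − 2.162470)/15 = 2.162519

2.1625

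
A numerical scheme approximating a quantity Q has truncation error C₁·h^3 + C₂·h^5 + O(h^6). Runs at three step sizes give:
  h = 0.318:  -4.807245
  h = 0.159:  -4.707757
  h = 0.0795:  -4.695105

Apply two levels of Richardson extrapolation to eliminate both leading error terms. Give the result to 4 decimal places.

First eliminate the h^3 term (factor 2^3 = 8):
  B₁ = (8·(-4.707757) − (-4.807245))/7 = -4.693544
  B₂ = (8·(-4.695105) − (-4.707757))/7 = -4.693298
Then eliminate the h^5 term (factor 2^5 = 32):
  (32·(-4.693298) − (-4.693544))/31 = -4.693290

-4.6933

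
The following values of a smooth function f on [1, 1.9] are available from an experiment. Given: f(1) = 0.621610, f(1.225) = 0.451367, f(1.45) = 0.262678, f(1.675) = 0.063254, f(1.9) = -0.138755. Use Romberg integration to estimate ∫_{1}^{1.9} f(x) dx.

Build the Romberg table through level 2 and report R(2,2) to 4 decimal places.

R(0,0) (trapezoid, 1 panel, h=0.9000): 0.217285
R(1,0) (trapezoid, 2 panels, h=0.4500): 0.226847
R(2,0) (trapezoid, 4 panels, h=0.2250): 0.229213
R(1,1) = 0.226847 + (0.226847 − 0.217285)/3 = 0.230034
R(2,1) = 0.229213 + (0.229213 − 0.226847)/3 = 0.230002
R(2,2) = 0.230002 + (0.230002 − 0.230034)/15 = 0.230000

0.2300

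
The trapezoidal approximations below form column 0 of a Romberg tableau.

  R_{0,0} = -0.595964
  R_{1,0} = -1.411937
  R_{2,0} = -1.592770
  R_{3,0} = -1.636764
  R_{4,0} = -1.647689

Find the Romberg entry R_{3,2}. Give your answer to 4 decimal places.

Richardson extrapolation on the trapezoidal column (denominator 4−1=3):
R_{2,1} = -1.592770 + (-1.592770 − (-1.411937))/3 = -1.653048
R_{3,1} = (4·(-1.636764) − (-1.592770)) / 3 = -1.651429
R_{3,2} = (16·(-1.651429) − (-1.653048)) / 15 = -1.651321
(Column j=1 coincides with Simpson's rule on the same nodes.)

-1.6513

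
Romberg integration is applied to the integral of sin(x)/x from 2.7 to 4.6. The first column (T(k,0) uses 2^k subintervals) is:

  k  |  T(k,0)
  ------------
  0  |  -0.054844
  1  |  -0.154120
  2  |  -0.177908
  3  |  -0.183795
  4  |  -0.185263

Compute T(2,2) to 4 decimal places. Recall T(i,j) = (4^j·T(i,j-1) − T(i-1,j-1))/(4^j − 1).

-0.1857

Richardson extrapolation on the trapezoidal column (denominator 4−1=3):
T(1,1) = -0.154120 + (-0.154120 − (-0.054844))/3 = -0.187212
T(2,1) = (4·(-0.177908) − (-0.154120)) / 3 = -0.185837
T(2,2) = (16·(-0.185837) − (-0.187212)) / 15 = -0.185745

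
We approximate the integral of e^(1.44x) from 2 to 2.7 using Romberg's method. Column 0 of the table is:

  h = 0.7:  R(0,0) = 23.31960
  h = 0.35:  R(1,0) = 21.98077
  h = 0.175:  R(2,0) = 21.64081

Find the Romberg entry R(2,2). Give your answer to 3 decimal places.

Richardson extrapolation on the trapezoidal column (denominator 4−1=3):
R(1,1) = (4·21.98077 − 23.31960) / 3 = 21.53449
R(2,1) = (4·21.64081 − 21.98077) / 3 = 21.52749
R(2,2) = (16·21.52749 − 21.53449) / 15 = 21.52702

21.527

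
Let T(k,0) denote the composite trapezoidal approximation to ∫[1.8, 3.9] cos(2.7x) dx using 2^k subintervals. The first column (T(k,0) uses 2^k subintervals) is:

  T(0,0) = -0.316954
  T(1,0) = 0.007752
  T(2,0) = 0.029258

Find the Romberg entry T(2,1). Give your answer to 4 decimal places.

T(2,1) = (4·0.029258 − 0.007752) / 3 = 0.036427

0.0364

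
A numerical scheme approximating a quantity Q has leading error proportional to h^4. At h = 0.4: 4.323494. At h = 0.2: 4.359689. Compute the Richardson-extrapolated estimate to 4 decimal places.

Extrapolated value = (16·A(h/2) − A(h)) / (16 − 1)
= (16·4.359689 − 4.323494) / 15
= 65.431530 / 15 = 4.362102

4.3621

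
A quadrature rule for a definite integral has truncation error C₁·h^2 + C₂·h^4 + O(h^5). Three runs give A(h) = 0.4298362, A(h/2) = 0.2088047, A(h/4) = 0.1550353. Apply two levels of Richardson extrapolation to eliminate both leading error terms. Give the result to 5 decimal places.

First eliminate the h^2 term (factor 2^2 = 4):
  B₁ = (4·0.2088047 − 0.4298362)/3 = 0.1351275
  B₂ = (4·0.1550353 − 0.2088047)/3 = 0.1371122
Then eliminate the h^4 term (factor 2^4 = 16):
  (16·0.1371122 − 0.1351275)/15 = 0.1372445

0.13724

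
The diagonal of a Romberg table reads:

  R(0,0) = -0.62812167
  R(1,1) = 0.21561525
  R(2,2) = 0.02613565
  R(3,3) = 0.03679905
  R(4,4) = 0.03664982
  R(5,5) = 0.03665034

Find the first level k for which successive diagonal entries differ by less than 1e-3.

k = 4

|R(1,1) − R(0,0)| = 0.84373692 ≥ 1e-3
|R(2,2) − R(1,1)| = 0.18947960 ≥ 1e-3
|R(3,3) − R(2,2)| = 0.01066340 ≥ 1e-3
|R(4,4) − R(3,3)| = 0.00014923 < 1e-3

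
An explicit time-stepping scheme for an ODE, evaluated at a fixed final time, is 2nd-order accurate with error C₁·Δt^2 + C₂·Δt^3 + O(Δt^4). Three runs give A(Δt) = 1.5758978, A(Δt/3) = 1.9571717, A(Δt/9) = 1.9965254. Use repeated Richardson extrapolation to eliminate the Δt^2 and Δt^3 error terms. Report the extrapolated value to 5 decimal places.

First eliminate the Δt^2 term (factor 3^2 = 9):
  B₁ = (9·1.9571717 − 1.5758978)/8 = 2.0048309
  B₂ = (9·1.9965254 − 1.9571717)/8 = 2.0014446
Then eliminate the Δt^3 term (factor 3^3 = 27):
  (27·2.0014446 − 2.0048309)/26 = 2.0013144

2.00131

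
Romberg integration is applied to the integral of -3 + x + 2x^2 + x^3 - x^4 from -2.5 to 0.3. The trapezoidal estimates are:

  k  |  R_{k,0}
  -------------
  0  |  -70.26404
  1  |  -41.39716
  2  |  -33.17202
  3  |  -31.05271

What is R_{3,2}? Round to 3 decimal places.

-30.341

R_{2,1} = -33.17202 + (-33.17202 − (-41.39716))/3 = -30.43031
R_{3,1} = -31.05271 + (-31.05271 − (-33.17202))/3 = -30.34627
R_{3,2} = -30.34627 + (-30.34627 − (-30.43031))/15 = -30.34067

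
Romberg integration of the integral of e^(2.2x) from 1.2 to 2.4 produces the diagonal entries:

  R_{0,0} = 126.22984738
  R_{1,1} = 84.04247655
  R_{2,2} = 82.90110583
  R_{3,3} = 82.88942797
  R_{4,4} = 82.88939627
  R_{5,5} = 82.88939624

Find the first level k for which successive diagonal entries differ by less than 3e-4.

k = 4

|R_{1,1} − R_{0,0}| = 42.18737083 ≥ 3e-4
|R_{2,2} − R_{1,1}| = 1.14137072 ≥ 3e-4
|R_{3,3} − R_{2,2}| = 0.01167786 ≥ 3e-4
|R_{4,4} − R_{3,3}| = 0.00003170 < 3e-4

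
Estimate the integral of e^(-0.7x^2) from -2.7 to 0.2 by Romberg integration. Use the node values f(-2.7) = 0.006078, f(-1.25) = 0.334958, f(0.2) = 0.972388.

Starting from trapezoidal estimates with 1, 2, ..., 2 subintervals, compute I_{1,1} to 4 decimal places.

1.1205

I_{0,0} (trapezoid, 1 panel, h=2.9000): 1.418776
I_{1,0} (trapezoid, 2 panels, h=1.4500): 1.195077
I_{1,1} = 1.195077 + (1.195077 − 1.418776)/3 = 1.120511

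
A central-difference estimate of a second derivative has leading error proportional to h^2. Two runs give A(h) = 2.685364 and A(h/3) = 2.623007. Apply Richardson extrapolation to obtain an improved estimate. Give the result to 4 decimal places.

2.6152

The leading error scales as h^2; refining by a factor of 3 reduces it by 3^2 = 9.
Extrapolated value = (9·A(h/3) − A(h)) / (9 − 1)
= (9·2.623007 − 2.685364) / 8
= 20.921699 / 8 = 2.615212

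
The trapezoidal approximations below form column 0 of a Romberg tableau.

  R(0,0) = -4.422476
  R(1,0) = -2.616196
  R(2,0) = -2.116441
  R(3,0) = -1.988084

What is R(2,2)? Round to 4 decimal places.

R(1,1) = -2.616196 + (-2.616196 − (-4.422476))/3 = -2.014103
R(2,1) = -2.116441 + (-2.116441 − (-2.616196))/3 = -1.949856
R(2,2) = -1.949856 + (-1.949856 − (-2.014103))/15 = -1.945573

-1.9456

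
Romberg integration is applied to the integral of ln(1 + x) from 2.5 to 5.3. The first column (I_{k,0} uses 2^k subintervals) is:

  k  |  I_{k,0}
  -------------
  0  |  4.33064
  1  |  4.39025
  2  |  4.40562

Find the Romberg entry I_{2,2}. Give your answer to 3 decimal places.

I_{1,1} = (4·4.39025 − 4.33064) / 3 = 4.41012
I_{2,1} = (4·4.40562 − 4.39025) / 3 = 4.41074
I_{2,2} = (16·4.41074 − 4.41012) / 15 = 4.41078
(Column j=1 coincides with Simpson's rule on the same nodes.)

4.411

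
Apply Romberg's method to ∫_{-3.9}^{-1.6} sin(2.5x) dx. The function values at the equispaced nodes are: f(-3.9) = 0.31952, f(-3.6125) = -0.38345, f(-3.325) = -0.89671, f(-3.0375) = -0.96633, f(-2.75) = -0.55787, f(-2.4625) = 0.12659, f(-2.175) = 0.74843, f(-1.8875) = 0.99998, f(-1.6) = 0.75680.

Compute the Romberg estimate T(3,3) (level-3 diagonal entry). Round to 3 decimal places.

T(0,0) (trapezoid, 1 panel, h=2.3000): 1.23777
T(1,0) (trapezoid, 2 panels, h=1.1500): -0.02267
T(2,0) (trapezoid, 4 panels, h=0.5750): -0.09659
T(3,0) (trapezoid, 8 panels, h=0.2875): -0.11247
T(1,1) = -0.02267 + (-0.02267 − 1.23777)/3 = -0.44282
T(2,1) = -0.09659 + (-0.09659 − (-0.02267))/3 = -0.12123
T(3,1) = -0.11247 + (-0.11247 − (-0.09659))/3 = -0.11776
T(2,2) = -0.12123 + (-0.12123 − (-0.44282))/15 = -0.09979
T(3,2) = -0.11776 + (-0.11776 − (-0.12123))/15 = -0.11753
T(3,3) = -0.11753 + (-0.11753 − (-0.09979))/63 = -0.11781

-0.118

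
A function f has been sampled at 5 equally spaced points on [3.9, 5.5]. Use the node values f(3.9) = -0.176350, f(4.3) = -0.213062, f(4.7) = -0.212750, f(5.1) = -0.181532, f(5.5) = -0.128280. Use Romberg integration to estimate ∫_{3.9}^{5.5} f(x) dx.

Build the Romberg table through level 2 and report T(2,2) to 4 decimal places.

T(0,0) (trapezoid, 1 panel, h=1.6000): -0.243704
T(1,0) (trapezoid, 2 panels, h=0.8000): -0.292052
T(2,0) (trapezoid, 4 panels, h=0.4000): -0.303864
T(1,1) = -0.292052 + (-0.292052 − (-0.243704))/3 = -0.308168
T(2,1) = -0.303864 + (-0.303864 − (-0.292052))/3 = -0.307801
T(2,2) = -0.307801 + (-0.307801 − (-0.308168))/15 = -0.307777

-0.3078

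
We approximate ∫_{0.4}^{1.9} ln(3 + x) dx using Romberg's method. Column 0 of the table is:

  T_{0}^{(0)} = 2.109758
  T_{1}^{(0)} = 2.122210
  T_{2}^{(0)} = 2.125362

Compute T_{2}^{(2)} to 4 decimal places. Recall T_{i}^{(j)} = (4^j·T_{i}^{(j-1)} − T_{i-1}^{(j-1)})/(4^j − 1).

Richardson extrapolation on the trapezoidal column (denominator 4−1=3):
T_{1}^{(1)} = (4·2.122210 − 2.109758) / 3 = 2.126361
T_{2}^{(1)} = (4·2.125362 − 2.122210) / 3 = 2.126413
T_{2}^{(2)} = (16·2.126413 − 2.126361) / 15 = 2.126416

2.1264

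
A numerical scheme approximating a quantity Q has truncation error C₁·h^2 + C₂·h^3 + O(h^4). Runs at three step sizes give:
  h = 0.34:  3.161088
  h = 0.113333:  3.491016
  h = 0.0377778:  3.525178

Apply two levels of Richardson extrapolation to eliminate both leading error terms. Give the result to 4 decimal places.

First eliminate the h^2 term (factor 3^2 = 9):
  B₁ = (9·3.491016 − 3.161088)/8 = 3.532257
  B₂ = (9·3.525178 − 3.491016)/8 = 3.529448
Then eliminate the h^3 term (factor 3^3 = 27):
  (27·3.529448 − 3.532257)/26 = 3.529340

3.5293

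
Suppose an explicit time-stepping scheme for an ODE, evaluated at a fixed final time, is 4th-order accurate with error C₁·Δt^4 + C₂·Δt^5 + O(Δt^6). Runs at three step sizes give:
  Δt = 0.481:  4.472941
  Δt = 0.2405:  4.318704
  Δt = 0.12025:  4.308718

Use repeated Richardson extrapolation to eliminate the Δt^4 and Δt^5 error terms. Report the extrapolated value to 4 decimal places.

First eliminate the Δt^4 term (factor 2^4 = 16):
  B₁ = (16·4.318704 − 4.472941)/15 = 4.308422
  B₂ = (16·4.308718 − 4.318704)/15 = 4.308052
Then eliminate the Δt^5 term (factor 2^5 = 32):
  (32·4.308052 − 4.308422)/31 = 4.308040

4.3080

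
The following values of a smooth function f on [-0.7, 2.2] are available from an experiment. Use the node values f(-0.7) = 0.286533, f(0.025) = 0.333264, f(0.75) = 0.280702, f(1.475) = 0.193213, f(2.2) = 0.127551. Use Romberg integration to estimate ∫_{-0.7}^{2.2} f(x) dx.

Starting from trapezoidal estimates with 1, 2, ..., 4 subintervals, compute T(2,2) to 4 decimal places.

0.7448

T(0,0) (trapezoid, 1 panel, h=2.9000): 0.600422
T(1,0) (trapezoid, 2 panels, h=1.4500): 0.707229
T(2,0) (trapezoid, 4 panels, h=0.7250): 0.735310
T(1,1) = 0.707229 + (0.707229 − 0.600422)/3 = 0.742831
T(2,1) = 0.735310 + (0.735310 − 0.707229)/3 = 0.744670
T(2,2) = 0.744670 + (0.744670 − 0.742831)/15 = 0.744793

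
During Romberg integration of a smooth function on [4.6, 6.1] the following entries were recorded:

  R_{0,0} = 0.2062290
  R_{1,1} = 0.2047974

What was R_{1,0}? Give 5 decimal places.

From R_{1,1} = (4·R_{1,0} − R_{0,0})/3, solve for R_{1,0}:
4·R_{1,0} = 3·0.2047974 + 0.2062290 = 0.8206212
R_{1,0} = 0.2051553

0.20516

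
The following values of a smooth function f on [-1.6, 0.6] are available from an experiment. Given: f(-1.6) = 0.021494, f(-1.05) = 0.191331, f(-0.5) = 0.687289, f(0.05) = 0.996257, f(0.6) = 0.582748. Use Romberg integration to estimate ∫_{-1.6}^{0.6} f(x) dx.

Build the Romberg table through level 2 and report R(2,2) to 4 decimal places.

1.2340

R(0,0) (trapezoid, 1 panel, h=2.2000): 0.664666
R(1,0) (trapezoid, 2 panels, h=1.1000): 1.088351
R(2,0) (trapezoid, 4 panels, h=0.5500): 1.197349
R(1,1) = 1.088351 + (1.088351 − 0.664666)/3 = 1.229579
R(2,1) = 1.197349 + (1.197349 − 1.088351)/3 = 1.233682
R(2,2) = 1.233682 + (1.233682 − 1.229579)/15 = 1.233956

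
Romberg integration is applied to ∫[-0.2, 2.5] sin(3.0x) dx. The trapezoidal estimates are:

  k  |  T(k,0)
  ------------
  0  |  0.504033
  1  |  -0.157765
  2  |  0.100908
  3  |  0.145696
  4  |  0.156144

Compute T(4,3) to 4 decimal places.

Richardson extrapolation on the trapezoidal column (denominator 4−1=3):
T(2,1) = 0.100908 + (0.100908 − (-0.157765))/3 = 0.187132
T(3,1) = 0.145696 + (0.145696 − 0.100908)/3 = 0.160625
T(4,1) = (4·0.156144 − 0.145696) / 3 = 0.159627
T(3,2) = (16·0.160625 − 0.187132) / 15 = 0.158858
T(4,2) = (16·0.159627 − 0.160625) / 15 = 0.159560
T(4,3) = (64·0.159560 − 0.158858) / 63 = 0.159571

0.1596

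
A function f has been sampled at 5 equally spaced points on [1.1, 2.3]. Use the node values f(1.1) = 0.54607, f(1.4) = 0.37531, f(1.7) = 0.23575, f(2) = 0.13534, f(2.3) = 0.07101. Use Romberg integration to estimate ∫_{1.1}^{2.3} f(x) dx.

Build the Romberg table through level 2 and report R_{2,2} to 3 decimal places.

R_{0,0} (trapezoid, 1 panel, h=1.2000): 0.37025
R_{1,0} (trapezoid, 2 panels, h=0.6000): 0.32657
R_{2,0} (trapezoid, 4 panels, h=0.3000): 0.31648
R_{1,1} = 0.32657 + (0.32657 − 0.37025)/3 = 0.31201
R_{2,1} = 0.31648 + (0.31648 − 0.32657)/3 = 0.31312
R_{2,2} = 0.31312 + (0.31312 − 0.31201)/15 = 0.31319

0.313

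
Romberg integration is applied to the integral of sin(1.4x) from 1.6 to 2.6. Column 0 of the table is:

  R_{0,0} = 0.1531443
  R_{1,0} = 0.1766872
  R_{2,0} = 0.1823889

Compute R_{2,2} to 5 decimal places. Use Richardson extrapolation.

R_{1,1} = 0.1766872 + (0.1766872 − 0.1531443)/3 = 0.1845348
R_{2,1} = (4·0.1823889 − 0.1766872) / 3 = 0.1842895
R_{2,2} = 0.1842895 + (0.1842895 − 0.1845348)/15 = 0.1842731

0.18427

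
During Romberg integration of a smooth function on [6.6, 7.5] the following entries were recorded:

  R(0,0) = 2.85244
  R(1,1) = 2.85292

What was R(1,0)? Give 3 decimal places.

From R(1,1) = (4·R(1,0) − R(0,0))/3, solve for R(1,0):
4·R(1,0) = 3·2.85292 + 2.85244 = 11.41120
R(1,0) = 2.85280

2.853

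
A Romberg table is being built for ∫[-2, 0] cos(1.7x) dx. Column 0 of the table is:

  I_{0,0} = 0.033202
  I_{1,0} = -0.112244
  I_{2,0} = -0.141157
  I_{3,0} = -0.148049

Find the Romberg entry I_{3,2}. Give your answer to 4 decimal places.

I_{2,1} = -0.141157 + (-0.141157 − (-0.112244))/3 = -0.150795
I_{3,1} = -0.148049 + (-0.148049 − (-0.141157))/3 = -0.150346
I_{3,2} = (16·(-0.150346) − (-0.150795)) / 15 = -0.150316

-0.1503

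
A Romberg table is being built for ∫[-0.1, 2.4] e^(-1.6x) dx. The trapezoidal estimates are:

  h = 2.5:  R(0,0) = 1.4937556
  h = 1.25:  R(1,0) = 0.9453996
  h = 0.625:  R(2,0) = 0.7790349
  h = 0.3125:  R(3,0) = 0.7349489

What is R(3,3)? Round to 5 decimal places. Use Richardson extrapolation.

R(1,1) = 0.9453996 + (0.9453996 − 1.4937556)/3 = 0.7626143
R(2,1) = (4·0.7790349 − 0.9453996) / 3 = 0.7235800
R(3,1) = 0.7349489 + (0.7349489 − 0.7790349)/3 = 0.7202536
R(2,2) = 0.7235800 + (0.7235800 − 0.7626143)/15 = 0.7209777
R(3,2) = (16·0.7202536 − 0.7235800) / 15 = 0.7200318
R(3,3) = 0.7200318 + (0.7200318 − 0.7209777)/63 = 0.7200168
(Column j=1 coincides with Simpson's rule on the same nodes.)

0.72002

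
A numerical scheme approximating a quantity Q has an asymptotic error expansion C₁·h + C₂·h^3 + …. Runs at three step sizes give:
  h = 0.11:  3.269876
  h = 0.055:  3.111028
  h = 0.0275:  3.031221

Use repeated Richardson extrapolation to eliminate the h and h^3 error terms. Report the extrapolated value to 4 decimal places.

2.9513

First eliminate the h term (factor 2^1 = 2):
  B₁ = (2·3.111028 − 3.269876)/1 = 2.952180
  B₂ = (2·3.031221 − 3.111028)/1 = 2.951414
Then eliminate the h^3 term (factor 2^3 = 8):
  (8·2.951414 − 2.952180)/7 = 2.951305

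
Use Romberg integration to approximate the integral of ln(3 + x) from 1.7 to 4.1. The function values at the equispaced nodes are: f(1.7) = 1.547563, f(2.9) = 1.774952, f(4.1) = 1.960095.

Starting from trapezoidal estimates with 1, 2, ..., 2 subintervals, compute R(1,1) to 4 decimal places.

4.2430

R(0,0) (trapezoid, 1 panel, h=2.4000): 4.209190
R(1,0) (trapezoid, 2 panels, h=1.2000): 4.234537
R(1,1) = 4.234537 + (4.234537 − 4.209190)/3 = 4.242986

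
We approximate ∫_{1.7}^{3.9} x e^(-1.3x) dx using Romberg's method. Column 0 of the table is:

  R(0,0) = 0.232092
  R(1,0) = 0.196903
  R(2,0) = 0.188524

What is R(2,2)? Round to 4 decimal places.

Richardson extrapolation on the trapezoidal column (denominator 4−1=3):
R(1,1) = (4·0.196903 − 0.232092) / 3 = 0.185173
R(2,1) = (4·0.188524 − 0.196903) / 3 = 0.185731
R(2,2) = (16·0.185731 − 0.185173) / 15 = 0.185768
(Column j=1 coincides with Simpson's rule on the same nodes.)

0.1858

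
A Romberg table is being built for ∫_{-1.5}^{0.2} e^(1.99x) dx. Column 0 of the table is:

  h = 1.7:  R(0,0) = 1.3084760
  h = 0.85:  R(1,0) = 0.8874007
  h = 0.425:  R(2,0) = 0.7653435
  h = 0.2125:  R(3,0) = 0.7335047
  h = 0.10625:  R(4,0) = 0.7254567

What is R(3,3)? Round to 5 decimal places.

0.72277

Richardson extrapolation on the trapezoidal column (denominator 4−1=3):
R(1,1) = (4·0.8874007 − 1.3084760) / 3 = 0.7470423
R(2,1) = (4·0.7653435 − 0.8874007) / 3 = 0.7246578
R(3,1) = 0.7335047 + (0.7335047 − 0.7653435)/3 = 0.7228918
R(2,2) = 0.7246578 + (0.7246578 − 0.7470423)/15 = 0.7231655
R(3,2) = (16·0.7228918 − 0.7246578) / 15 = 0.7227741
R(3,3) = 0.7227741 + (0.7227741 − 0.7231655)/63 = 0.7227679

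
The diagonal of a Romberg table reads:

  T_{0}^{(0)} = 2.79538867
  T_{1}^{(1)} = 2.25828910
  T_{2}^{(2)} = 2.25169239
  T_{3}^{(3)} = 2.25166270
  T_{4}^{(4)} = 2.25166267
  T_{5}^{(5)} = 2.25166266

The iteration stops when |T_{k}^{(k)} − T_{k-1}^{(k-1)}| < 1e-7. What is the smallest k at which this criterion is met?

|T_{1}^{(1)} − T_{0}^{(0)}| = 0.53709957 ≥ 1e-7
|T_{2}^{(2)} − T_{1}^{(1)}| = 0.00659671 ≥ 1e-7
|T_{3}^{(3)} − T_{2}^{(2)}| = 0.00002969 ≥ 1e-7
|T_{4}^{(4)} − T_{3}^{(3)}| = 0.00000003 < 1e-7

k = 4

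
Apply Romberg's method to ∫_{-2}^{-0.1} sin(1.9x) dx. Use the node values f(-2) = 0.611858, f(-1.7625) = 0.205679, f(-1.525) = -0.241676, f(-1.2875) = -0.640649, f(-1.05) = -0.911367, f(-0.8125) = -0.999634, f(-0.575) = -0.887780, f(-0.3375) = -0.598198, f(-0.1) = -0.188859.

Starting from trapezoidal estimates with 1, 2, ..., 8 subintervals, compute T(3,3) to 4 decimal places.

T(0,0) (trapezoid, 1 panel, h=1.9000): 0.401849
T(1,0) (trapezoid, 2 panels, h=0.9500): -0.664874
T(2,0) (trapezoid, 4 panels, h=0.4750): -0.868929
T(3,0) (trapezoid, 8 panels, h=0.2375): -0.917255
T(1,1) = -0.664874 + (-0.664874 − 0.401849)/3 = -1.020448
T(2,1) = -0.868929 + (-0.868929 − (-0.664874))/3 = -0.936947
T(3,1) = -0.917255 + (-0.917255 − (-0.868929))/3 = -0.933364
T(2,2) = -0.936947 + (-0.936947 − (-1.020448))/15 = -0.931380
T(3,2) = -0.933364 + (-0.933364 − (-0.936947))/15 = -0.933125
T(3,3) = -0.933125 + (-0.933125 − (-0.931380))/63 = -0.933153

-0.9332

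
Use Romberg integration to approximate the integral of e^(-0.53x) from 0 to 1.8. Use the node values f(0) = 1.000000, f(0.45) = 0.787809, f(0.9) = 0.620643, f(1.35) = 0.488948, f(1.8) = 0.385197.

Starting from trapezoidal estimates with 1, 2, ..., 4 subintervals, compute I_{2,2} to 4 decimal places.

1.1600

I_{0,0} (trapezoid, 1 panel, h=1.8000): 1.246677
I_{1,0} (trapezoid, 2 panels, h=0.9000): 1.181917
I_{2,0} (trapezoid, 4 panels, h=0.4500): 1.165499
I_{1,1} = 1.181917 + (1.181917 − 1.246677)/3 = 1.160330
I_{2,1} = 1.165499 + (1.165499 − 1.181917)/3 = 1.160026
I_{2,2} = 1.160026 + (1.160026 − 1.160330)/15 = 1.160006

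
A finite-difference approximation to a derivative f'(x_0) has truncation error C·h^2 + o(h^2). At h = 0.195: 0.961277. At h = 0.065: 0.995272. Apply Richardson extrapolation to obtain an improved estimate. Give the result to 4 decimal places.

The leading error scales as h^2; refining by a factor of 3 reduces it by 3^2 = 9.
Extrapolated value = (9·A(h/3) − A(h)) / (9 − 1)
= (9·0.995272 − 0.961277) / 8
= 7.996171 / 8 = 0.999521

0.9995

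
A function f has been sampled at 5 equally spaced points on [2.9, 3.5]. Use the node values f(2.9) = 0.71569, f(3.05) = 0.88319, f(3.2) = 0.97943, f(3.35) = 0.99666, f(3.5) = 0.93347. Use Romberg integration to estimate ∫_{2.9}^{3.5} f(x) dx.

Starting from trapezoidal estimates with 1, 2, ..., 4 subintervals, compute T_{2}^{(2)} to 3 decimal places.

0.556

T_{0}^{(0)} (trapezoid, 1 panel, h=0.6000): 0.49475
T_{1}^{(0)} (trapezoid, 2 panels, h=0.3000): 0.54120
T_{2}^{(0)} (trapezoid, 4 panels, h=0.1500): 0.55258
T_{1}^{(1)} = 0.54120 + (0.54120 − 0.49475)/3 = 0.55668
T_{2}^{(1)} = 0.55258 + (0.55258 − 0.54120)/3 = 0.55637
T_{2}^{(2)} = 0.55637 + (0.55637 − 0.55668)/15 = 0.55635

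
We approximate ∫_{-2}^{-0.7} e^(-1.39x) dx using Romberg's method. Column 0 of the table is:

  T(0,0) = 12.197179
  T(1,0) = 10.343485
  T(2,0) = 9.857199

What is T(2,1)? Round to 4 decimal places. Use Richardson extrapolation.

9.6951

Richardson extrapolation on the trapezoidal column (denominator 4−1=3):
T(2,1) = (4·9.857199 − 10.343485) / 3 = 9.695104
(Column j=1 coincides with Simpson's rule on the same nodes.)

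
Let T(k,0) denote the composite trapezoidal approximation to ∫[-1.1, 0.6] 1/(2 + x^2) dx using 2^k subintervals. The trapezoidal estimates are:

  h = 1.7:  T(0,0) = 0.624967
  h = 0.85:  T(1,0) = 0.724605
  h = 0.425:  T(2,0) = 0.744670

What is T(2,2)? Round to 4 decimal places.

T(1,1) = (4·0.724605 − 0.624967) / 3 = 0.757818
T(2,1) = 0.744670 + (0.744670 − 0.724605)/3 = 0.751358
T(2,2) = (16·0.751358 − 0.757818) / 15 = 0.750927

0.7509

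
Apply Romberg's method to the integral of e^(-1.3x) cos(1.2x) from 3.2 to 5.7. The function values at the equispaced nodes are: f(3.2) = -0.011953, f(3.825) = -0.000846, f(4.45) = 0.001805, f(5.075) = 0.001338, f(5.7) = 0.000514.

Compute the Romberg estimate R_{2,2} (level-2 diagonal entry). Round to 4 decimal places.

-0.0012

R_{0,0} (trapezoid, 1 panel, h=2.5000): -0.014299
R_{1,0} (trapezoid, 2 panels, h=1.2500): -0.004893
R_{2,0} (trapezoid, 4 panels, h=0.6250): -0.002139
R_{1,1} = -0.004893 + (-0.004893 − (-0.014299))/3 = -0.001758
R_{2,1} = -0.002139 + (-0.002139 − (-0.004893))/3 = -0.001221
R_{2,2} = -0.001221 + (-0.001221 − (-0.001758))/15 = -0.001185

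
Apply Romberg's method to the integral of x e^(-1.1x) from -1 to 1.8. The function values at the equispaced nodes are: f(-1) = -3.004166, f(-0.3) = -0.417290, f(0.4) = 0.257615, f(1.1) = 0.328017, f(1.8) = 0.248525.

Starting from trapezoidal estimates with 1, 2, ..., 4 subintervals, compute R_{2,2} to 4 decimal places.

R_{0,0} (trapezoid, 1 panel, h=2.8000): -3.857897
R_{1,0} (trapezoid, 2 panels, h=1.4000): -1.568288
R_{2,0} (trapezoid, 4 panels, h=0.7000): -0.846635
R_{1,1} = -1.568288 + (-1.568288 − (-3.857897))/3 = -0.805085
R_{2,1} = -0.846635 + (-0.846635 − (-1.568288))/3 = -0.606084
R_{2,2} = -0.606084 + (-0.606084 − (-0.805085))/15 = -0.592817

-0.5928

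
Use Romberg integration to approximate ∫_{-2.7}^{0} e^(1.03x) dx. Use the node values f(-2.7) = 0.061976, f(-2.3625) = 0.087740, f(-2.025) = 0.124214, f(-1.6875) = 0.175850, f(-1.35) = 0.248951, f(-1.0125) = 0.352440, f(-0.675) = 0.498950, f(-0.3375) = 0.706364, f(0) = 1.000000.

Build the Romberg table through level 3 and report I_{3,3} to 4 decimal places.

0.9107

I_{0,0} (trapezoid, 1 panel, h=2.7000): 1.433668
I_{1,0} (trapezoid, 2 panels, h=1.3500): 1.052918
I_{2,0} (trapezoid, 4 panels, h=0.6750): 0.947095
I_{3,0} (trapezoid, 8 panels, h=0.3375): 0.919855
I_{1,1} = 1.052918 + (1.052918 − 1.433668)/3 = 0.926001
I_{2,1} = 0.947095 + (0.947095 − 1.052918)/3 = 0.911821
I_{3,1} = 0.919855 + (0.919855 − 0.947095)/3 = 0.910775
I_{2,2} = 0.911821 + (0.911821 − 0.926001)/15 = 0.910876
I_{3,2} = 0.910775 + (0.910775 − 0.911821)/15 = 0.910705
I_{3,3} = 0.910705 + (0.910705 − 0.910876)/63 = 0.910702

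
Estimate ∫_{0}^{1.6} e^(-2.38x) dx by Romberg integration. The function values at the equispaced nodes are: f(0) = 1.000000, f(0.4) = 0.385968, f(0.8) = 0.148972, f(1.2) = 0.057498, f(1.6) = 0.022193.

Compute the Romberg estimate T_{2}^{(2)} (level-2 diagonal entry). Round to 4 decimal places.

0.4113

T_{0}^{(0)} (trapezoid, 1 panel, h=1.6000): 0.817754
T_{1}^{(0)} (trapezoid, 2 panels, h=0.8000): 0.528055
T_{2}^{(0)} (trapezoid, 4 panels, h=0.4000): 0.441414
T_{1}^{(1)} = 0.528055 + (0.528055 − 0.817754)/3 = 0.431489
T_{2}^{(1)} = 0.441414 + (0.441414 − 0.528055)/3 = 0.412534
T_{2}^{(2)} = 0.412534 + (0.412534 − 0.431489)/15 = 0.411270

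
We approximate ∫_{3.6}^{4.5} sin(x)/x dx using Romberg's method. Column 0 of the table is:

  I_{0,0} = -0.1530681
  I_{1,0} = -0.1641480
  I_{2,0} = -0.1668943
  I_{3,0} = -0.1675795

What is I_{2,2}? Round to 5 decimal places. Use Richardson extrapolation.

I_{1,1} = -0.1641480 + (-0.1641480 − (-0.1530681))/3 = -0.1678413
I_{2,1} = (4·(-0.1668943) − (-0.1641480)) / 3 = -0.1678097
I_{2,2} = -0.1678097 + (-0.1678097 − (-0.1678413))/15 = -0.1678076

-0.16781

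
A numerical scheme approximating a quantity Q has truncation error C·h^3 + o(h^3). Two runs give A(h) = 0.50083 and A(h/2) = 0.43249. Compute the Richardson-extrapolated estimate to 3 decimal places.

The leading error scales as h^3; refining by a factor of 2 reduces it by 2^3 = 8.
Extrapolated value = (8·A(h/2) − A(h)) / (8 − 1)
= (8·0.43249 − 0.50083) / 7
= 2.95909 / 7 = 0.42273

0.423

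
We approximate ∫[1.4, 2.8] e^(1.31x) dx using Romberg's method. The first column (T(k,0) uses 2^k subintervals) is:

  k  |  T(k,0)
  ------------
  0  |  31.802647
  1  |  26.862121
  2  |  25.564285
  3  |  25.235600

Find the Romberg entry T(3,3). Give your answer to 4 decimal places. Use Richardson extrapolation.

25.1257

T(1,1) = (4·26.862121 − 31.802647) / 3 = 25.215279
T(2,1) = (4·25.564285 − 26.862121) / 3 = 25.131673
T(3,1) = 25.235600 + (25.235600 − 25.564285)/3 = 25.126038
T(2,2) = (16·25.131673 − 25.215279) / 15 = 25.126099
T(3,2) = 25.126038 + (25.126038 − 25.131673)/15 = 25.125662
T(3,3) = 25.125662 + (25.125662 − 25.126099)/63 = 25.125655
(Column j=1 coincides with Simpson's rule on the same nodes.)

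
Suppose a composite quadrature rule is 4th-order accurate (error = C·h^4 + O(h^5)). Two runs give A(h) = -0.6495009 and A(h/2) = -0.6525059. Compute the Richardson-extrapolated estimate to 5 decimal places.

-0.65271

Extrapolated value = (16·A(h/2) − A(h)) / (16 − 1)
= (16·(-0.6525059) − (-0.6495009)) / 15
= -9.7905935 / 15 = -0.6527062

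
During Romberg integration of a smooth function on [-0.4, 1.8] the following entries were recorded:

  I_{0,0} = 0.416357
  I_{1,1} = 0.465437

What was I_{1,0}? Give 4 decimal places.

0.4532

From I_{1,1} = (4·I_{1,0} − I_{0,0})/3, solve for I_{1,0}:
4·I_{1,0} = 3·0.465437 + 0.416357 = 1.812668
I_{1,0} = 0.453167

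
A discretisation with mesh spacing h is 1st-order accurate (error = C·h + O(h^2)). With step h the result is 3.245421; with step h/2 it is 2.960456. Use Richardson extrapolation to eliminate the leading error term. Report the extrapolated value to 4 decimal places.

Extrapolated value = (2·A(h/2) − A(h)) / (2 − 1)
= (2·2.960456 − 3.245421) / 1
= 2.675491 / 1 = 2.675491

2.6755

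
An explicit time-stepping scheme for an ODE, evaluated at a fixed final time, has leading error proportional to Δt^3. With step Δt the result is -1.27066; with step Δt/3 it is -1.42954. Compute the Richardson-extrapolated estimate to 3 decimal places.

-1.436

The leading error scales as Δt^3; refining by a factor of 3 reduces it by 3^3 = 27.
Extrapolated value = (27·A(Δt/3) − A(Δt)) / (27 − 1)
= (27·(-1.42954) − (-1.27066)) / 26
= -37.32692 / 26 = -1.43565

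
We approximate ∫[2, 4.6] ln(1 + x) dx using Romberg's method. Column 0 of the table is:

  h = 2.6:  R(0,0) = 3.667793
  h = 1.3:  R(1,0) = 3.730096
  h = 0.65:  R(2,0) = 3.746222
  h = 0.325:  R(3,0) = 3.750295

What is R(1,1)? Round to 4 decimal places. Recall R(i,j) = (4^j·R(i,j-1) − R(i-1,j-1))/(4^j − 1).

R(1,1) = (4·3.730096 − 3.667793) / 3 = 3.750864

3.7509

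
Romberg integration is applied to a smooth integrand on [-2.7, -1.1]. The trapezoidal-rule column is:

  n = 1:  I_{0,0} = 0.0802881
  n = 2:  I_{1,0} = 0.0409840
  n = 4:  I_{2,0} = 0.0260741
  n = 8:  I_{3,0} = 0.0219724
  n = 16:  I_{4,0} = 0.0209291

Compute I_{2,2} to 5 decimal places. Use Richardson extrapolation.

0.02065

Richardson extrapolation on the trapezoidal column (denominator 4−1=3):
I_{1,1} = 0.0409840 + (0.0409840 − 0.0802881)/3 = 0.0278826
I_{2,1} = 0.0260741 + (0.0260741 − 0.0409840)/3 = 0.0211041
I_{2,2} = (16·0.0211041 − 0.0278826) / 15 = 0.0206522
(Column j=1 coincides with Simpson's rule on the same nodes.)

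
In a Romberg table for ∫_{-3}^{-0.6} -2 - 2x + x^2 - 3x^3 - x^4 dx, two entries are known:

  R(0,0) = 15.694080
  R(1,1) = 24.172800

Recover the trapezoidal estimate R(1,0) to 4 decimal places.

From R(1,1) = (4·R(1,0) − R(0,0))/3, solve for R(1,0):
4·R(1,0) = 3·24.172800 + 15.694080 = 88.212480
R(1,0) = 22.053120

22.0531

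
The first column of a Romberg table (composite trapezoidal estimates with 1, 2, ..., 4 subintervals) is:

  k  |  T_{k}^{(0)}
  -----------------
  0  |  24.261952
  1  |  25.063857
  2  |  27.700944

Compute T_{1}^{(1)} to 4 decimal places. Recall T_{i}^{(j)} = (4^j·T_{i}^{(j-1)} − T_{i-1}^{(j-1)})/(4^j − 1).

Richardson extrapolation on the trapezoidal column (denominator 4−1=3):
T_{1}^{(1)} = (4·25.063857 − 24.261952) / 3 = 25.331159

25.3312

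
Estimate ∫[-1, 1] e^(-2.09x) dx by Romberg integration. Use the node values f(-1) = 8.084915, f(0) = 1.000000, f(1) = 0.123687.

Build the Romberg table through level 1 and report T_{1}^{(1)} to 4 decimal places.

4.0695

T_{0}^{(0)} (trapezoid, 1 panel, h=2.0000): 8.208602
T_{1}^{(0)} (trapezoid, 2 panels, h=1.0000): 5.104301
T_{1}^{(1)} = 5.104301 + (5.104301 − 8.208602)/3 = 4.069534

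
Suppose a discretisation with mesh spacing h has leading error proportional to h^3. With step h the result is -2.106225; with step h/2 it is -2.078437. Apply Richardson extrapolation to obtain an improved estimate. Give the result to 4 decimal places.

-2.0745

Extrapolated value = (8·A(h/2) − A(h)) / (8 − 1)
= (8·(-2.078437) − (-2.106225)) / 7
= -14.521271 / 7 = -2.074467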